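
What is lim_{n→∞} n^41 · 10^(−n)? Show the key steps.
lim = 0

Exponentials with base > 1 dominate every fixed polynomial: for any fixed c, n^c / 10^n → 0 as n → ∞ (e.g. by the ratio test, or by writing 10^n = e^(n ln 10) and noting e^(n ln 10) / n^c → ∞). Hence n^41 · 10^(−n) = n^41 / 10^n → 0.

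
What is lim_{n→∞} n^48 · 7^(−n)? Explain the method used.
lim = 0

Exponentials with base > 1 dominate every fixed polynomial: for any fixed c, n^c / 7^n → 0 as n → ∞ (e.g. by the ratio test, or by writing 7^n = e^(n ln 7) and noting e^(n ln 7) / n^c → ∞). Hence n^48 · 7^(−n) = n^48 / 7^n → 0.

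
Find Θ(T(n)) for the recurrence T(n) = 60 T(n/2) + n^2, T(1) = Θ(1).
T(n) = Θ(n^(log_2 60))

Master theorem: compare f(n) = n^2 to n^(log_2 60) where log_2 60 ≈ 5.907. Since 2 < log_2 60, we have f(n) = O(n^(log_2 60 − ε)) for some ε > 0 — Case 1. Hence T(n) = Θ(n^(log_2 60)).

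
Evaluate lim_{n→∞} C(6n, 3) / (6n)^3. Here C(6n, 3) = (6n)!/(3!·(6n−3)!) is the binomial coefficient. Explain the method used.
lim = 1/3! = 1/6

With N = 6n → ∞: C(N, 3) / N^3 = [N(N−1)…(N−2)] / (3! · N^3) = (1/3!) · 1 · (1 − 1/(6n)) · (1 − 2/(6n)). Each factor → 1 as N → ∞, so the limit is 1/3! = 1/6.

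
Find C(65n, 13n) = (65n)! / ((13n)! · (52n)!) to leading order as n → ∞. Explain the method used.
C(65n, 13n) ~ (3125/256)^(13n) · sqrt(5/(8π·13n))

Write N = 13n. Apply Stirling to each factorial:
  (5N)! ~ sqrt(2π·5N) · (5N/e)^(5N),
  N! ~ sqrt(2π N) · (N/e)^N,
  (4N)! ~ sqrt(2π·4N) · (4N/e)^(4N).
The exponential factors combine to (5N)^(5N) / (N^N · (4N)^(4N)) = 5^(5N)/4^(4N) = (5^5/4^4)^N = (3125/256)^N.
The square-root prefactors combine to sqrt(2π·5N) / (sqrt(2π N)·sqrt(2π·4N)) = sqrt(5 / (2π·4·N)) = sqrt(5/(8π·13n)).
Substituting N = 13n: C(65n, 13n) ~ (3125/256)^(13n) · sqrt(5/(8π·13n)).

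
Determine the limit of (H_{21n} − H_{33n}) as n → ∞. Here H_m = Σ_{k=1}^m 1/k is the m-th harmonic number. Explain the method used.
lim = ln(21/33) = ln(7/11)

Euler-Maclaurin gives H_m = ln m + γ + 1/(2m) + O(1/m^2). The γ and O(1/m) terms cancel in the difference:
  H_{21n} − H_{33n} = ln(21n) − ln(33n) + O(1/n) = ln(21/33) + O(1/n).
Hence the limit is ln(21/33) = ln(7/11).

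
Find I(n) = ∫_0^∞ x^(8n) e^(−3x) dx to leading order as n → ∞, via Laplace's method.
I(n) ~ (sqrt(2π·8n) / 3) · (8n/(3e))^(8n)

Write the integrand as exp(8n ln x − 3x) and set f(x) = 8n ln x − 3x. Then f'(x) = 8n/x − 3 = 0 at x* = 8n/3, and f''(x*) = −8n/x*^2 = −3^2/(8n). Laplace's method (interior maximum) gives
  I(n) ~ e^(f(x*)) · sqrt(2π / |f''(x*)|)
        = exp(8n ln(8n/3) − 8n) · sqrt(2π · 8n / 3^2)
        = (8n/3)^(8n) e^(−8n) · sqrt(2π·8n) / 3
        = (sqrt(2π·8n) / 3) · (8n/(3e))^(8n).
This matches Γ(8n+1)/3^(8n+1) with Stirling applied to Γ.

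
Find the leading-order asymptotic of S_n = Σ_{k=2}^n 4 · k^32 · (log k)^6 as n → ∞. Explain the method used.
S_n ~ 4 · n^33 · (log n)^6 / 33

By integral comparison, S_n = ∫_1^n 4 · x^32 · (log x)^6 dx + O(n^32 · (log n)^6). For the integral, the leading term of ∫_1^n x^32 (log x)^6 dx is n^33/33 · (log n)^6 (by repeated integration by parts; each step lowers the log-exponent and produces a relatively O(1/log n) correction). Hence S_n ~ 4 · n^33 · (log n)^6 / 33.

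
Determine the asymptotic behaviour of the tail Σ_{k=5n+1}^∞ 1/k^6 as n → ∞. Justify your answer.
Σ_{k>5n} 1/k^6 ~ 1/(5 · (5n)^5)

Compare to the integral: ∫_{5n}^∞ x^(−6) dx = [−x^(−5)/5]_{5n}^∞ = 1/((6−1)·(5n)^5). Euler-Maclaurin then gives
  Σ_{k>5n} 1/k^6 = ∫_{5n}^∞ dx/x^6 − 1/(2·(5n)^6) + O(1/(5n)^7).
(Equivalently this is ζ(6) − Σ_{k≤5n} 1/k^6.)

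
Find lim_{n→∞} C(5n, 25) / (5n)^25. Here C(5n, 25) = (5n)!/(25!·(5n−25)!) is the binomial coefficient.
lim = 1/25! = 1/15511210043330985984000000

With N = 5n → ∞: C(N, 25) / N^25 = [N(N−1)…(N−24)] / (25! · N^25) = (1/25!) · 1 · (1 − 1/(5n)) · … · (1 − 24/(5n)). Each factor → 1 as N → ∞, so the limit is 1/25! = 1/15511210043330985984000000.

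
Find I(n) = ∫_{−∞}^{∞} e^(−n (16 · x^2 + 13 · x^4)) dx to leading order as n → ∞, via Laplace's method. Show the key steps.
I(n) ~ sqrt(π/(16n))

φ(x) = 16 · x^2 + 13 · x^4 has its unique global minimum at x* = 0 (since φ'(x) = 32x + 52x^3 = 0 only at x = 0 for real x with both coefficients positive, and φ → ∞ as |x| → ∞). At x* = 0, φ(0) = 0 and φ''(0) = 32. Laplace's method then gives
  I(n) ~ sqrt(2π / (n · φ''(0))) · e^(−n φ(0)) = sqrt(2π / (32n)) = sqrt(π/(16n)).
The 13 · x^4 term contributes only at subleading order (an O(1/n) relative correction).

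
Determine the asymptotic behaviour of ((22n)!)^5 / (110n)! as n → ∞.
((22n)!)^5/(110n)! ~ ((2π·22n)^(4/2) / sqrt(5)) · 5^(−5·22n)  →  0

Write N = 22n. Stirling: N! ~ sqrt(2π N)(N/e)^N and (5N)! ~ sqrt(2π·5N)·(5N/e)^(5N).
  (N!)^5/(5N)! ~ (2π N)^(5/2) (N/e)^(5N) / [sqrt(2π·5N) (5N/e)^(5N)]
     = (2π N)^(5/2) / sqrt(2π·5N) · (N/(5N))^(5N)
     = (2π N)^((5−1)/2) / sqrt(5) · 5^(−5N).
Since 5^5 > 1, the factor 5^(−5N) decays exponentially, so the ratio → 0. Substituting N = 22n gives the stated form.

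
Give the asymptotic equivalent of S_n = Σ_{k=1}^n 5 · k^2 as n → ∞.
S_n ~ 5 · n^3 / 3

By integral comparison (Euler-Maclaurin), Σ_{k=1}^n 5 · k^2 = 5 · ∫_0^n x^2 dx + O(n^2) = 5 · n^3/3 + O(n^2). (Equivalently, Faulhaber's formula gives the same leading term.)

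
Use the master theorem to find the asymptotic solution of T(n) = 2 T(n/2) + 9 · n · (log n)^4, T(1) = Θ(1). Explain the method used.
T(n) = Θ(n · (log n)^5)

Here log_2 2 = 1 and f(n) = 9 · n · (log n)^4 = Θ(n^(log_2 2) · (log n)^4). This is the extended Case 2 of the master theorem (f matches the critical exponent up to log factors), giving T(n) = Θ(n^(log_2 2) · (log n)^(4+1)) = Θ(n · (log n)^5).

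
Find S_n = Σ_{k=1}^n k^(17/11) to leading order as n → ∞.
S_n ~ (11/28) · n^(28/11)

Integral comparison: Σ_{k=1}^n k^(17/11) = ∫_0^n x^(17/11) dx + O(n^(17/11)). The integral is n^(1 + 17/11) / (1 + 17/11) = n^((17+11)/11) / ((17+11)/11) = (11/28) · n^(28/11).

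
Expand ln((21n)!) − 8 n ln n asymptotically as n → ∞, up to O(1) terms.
ln((21n)!) − 8 n ln n = 13 n ln n + 21(ln 21 − 1) n + (1/2) ln(2π·21n) + O(1/n)

Stirling: ln((21n)!) = 21n ln(21n) − 21n + (1/2) ln(2π·21n) + O(1/n).
Expand 21n ln(21n) = 21n (ln n + ln 21) = 21n ln n + 21n ln 21.
Subtract 8n ln n: leading term is (21 − 8) n ln n = 13 n ln n. The next term is 21n ln 21 − 21n = 21(ln 21 − 1) n. Then the (1/2) ln(2π·21n) correction.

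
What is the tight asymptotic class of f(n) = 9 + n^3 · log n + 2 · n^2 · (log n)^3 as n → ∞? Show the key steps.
f(n) ∈ Θ(n^3 · log n)

Compare the terms by growth order. For large n, n^a · (log n)^b dominates n^a' · (log n)^b' iff a > a', or (a = a' and b > b'). Ranking the 3 terms shows the dominant one is n^3 · log n. Hence f(n) ∈ Θ(n^3 · log n).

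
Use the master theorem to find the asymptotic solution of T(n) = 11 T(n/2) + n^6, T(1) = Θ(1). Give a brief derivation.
T(n) = Θ(n^6)

log_2 11 ≈ 3.459. f(n) = n^6 dominates n^(log_2 11) since 6 > 3.459, and the regularity condition a·f(n/b) = 11·(n/2)^6 = (11/64)·n^6 ≤ c·f(n) holds with c = 11/64 ≈ 0.172 < 1. So this is Case 3: T(n) = Θ(f(n)) = Θ(n^6).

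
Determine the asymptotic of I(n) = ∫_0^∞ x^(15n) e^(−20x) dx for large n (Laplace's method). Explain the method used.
I(n) ~ (sqrt(2π·15n) / 20) · (15n/(20e))^(15n)

Write the integrand as exp(15n ln x − 20x) and set f(x) = 15n ln x − 20x. Then f'(x) = 15n/x − 20 = 0 at x* = 15n/20, and f''(x*) = −15n/x*^2 = −20^2/(15n). Laplace's method (interior maximum) gives
  I(n) ~ e^(f(x*)) · sqrt(2π / |f''(x*)|)
        = exp(15n ln(15n/20) − 15n) · sqrt(2π · 15n / 20^2)
        = (15n/20)^(15n) e^(−15n) · sqrt(2π·15n) / 20
        = (sqrt(2π·15n) / 20) · (15n/(20e))^(15n).
This matches Γ(15n+1)/20^(15n+1) with Stirling applied to Γ.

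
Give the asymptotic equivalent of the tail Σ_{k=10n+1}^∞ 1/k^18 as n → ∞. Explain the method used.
Σ_{k>10n} 1/k^18 ~ 1/(17 · (10n)^17)

Compare to the integral: ∫_{10n}^∞ x^(−18) dx = [−x^(−17)/17]_{10n}^∞ = 1/((18−1)·(10n)^17). Euler-Maclaurin then gives
  Σ_{k>10n} 1/k^18 = ∫_{10n}^∞ dx/x^18 − 1/(2·(10n)^18) + O(1/(10n)^19).
(Equivalently this is ζ(18) − Σ_{k≤10n} 1/k^18.)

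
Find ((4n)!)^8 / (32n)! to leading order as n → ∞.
((4n)!)^8/(32n)! ~ ((2π·4n)^(7/2) / sqrt(8)) · 8^(−8·4n)  →  0

Write N = 4n. Stirling: N! ~ sqrt(2π N)(N/e)^N and (8N)! ~ sqrt(2π·8N)·(8N/e)^(8N).
  (N!)^8/(8N)! ~ (2π N)^(8/2) (N/e)^(8N) / [sqrt(2π·8N) (8N/e)^(8N)]
     = (2π N)^(8/2) / sqrt(2π·8N) · (N/(8N))^(8N)
     = (2π N)^((8−1)/2) / sqrt(8) · 8^(−8N).
Since 8^8 > 1, the factor 8^(−8N) decays exponentially, so the ratio → 0. Substituting N = 4n gives the stated form.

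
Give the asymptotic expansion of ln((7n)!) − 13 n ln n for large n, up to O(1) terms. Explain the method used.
ln((7n)!) − 13 n ln n = −6 n ln n + 7(ln 7 − 1) n + (1/2) ln(2π·7n) + O(1/n)

Stirling: ln((7n)!) = 7n ln(7n) − 7n + (1/2) ln(2π·7n) + O(1/n).
Expand 7n ln(7n) = 7n (ln n + ln 7) = 7n ln n + 7n ln 7.
Subtract 13n ln n: leading term is (7 − 13) n ln n = −6 n ln n. The next term is 7n ln 7 − 7n = 7(ln 7 − 1) n. Then the (1/2) ln(2π·7n) correction.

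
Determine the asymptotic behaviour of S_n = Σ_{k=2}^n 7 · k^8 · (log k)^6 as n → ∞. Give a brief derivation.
S_n ~ 7 · n^9 · (log n)^6 / 9

By integral comparison, S_n = ∫_1^n 7 · x^8 · (log x)^6 dx + O(n^8 · (log n)^6). For the integral, the leading term of ∫_1^n x^8 (log x)^6 dx is n^9/9 · (log n)^6 (by repeated integration by parts; each step lowers the log-exponent and produces a relatively O(1/log n) correction). Hence S_n ~ 7 · n^9 · (log n)^6 / 9.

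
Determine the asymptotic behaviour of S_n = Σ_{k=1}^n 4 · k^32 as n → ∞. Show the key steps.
S_n ~ 4 · n^33 / 33

By integral comparison (Euler-Maclaurin), Σ_{k=1}^n 4 · k^32 = 4 · ∫_0^n x^32 dx + O(n^32) = 4 · n^33/33 + O(n^32). (Equivalently, Faulhaber's formula gives the same leading term.)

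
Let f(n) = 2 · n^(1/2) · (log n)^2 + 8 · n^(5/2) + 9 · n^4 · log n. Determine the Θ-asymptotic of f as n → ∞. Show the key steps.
f(n) ∈ Θ(n^4 · log n)

Compare the terms by growth order. For large n, n^a · (log n)^b dominates n^a' · (log n)^b' iff a > a', or (a = a' and b > b'). Ranking the 3 terms shows the dominant one is 9 · n^4 · log n. Hence f(n) ∈ Θ(n^4 · log n).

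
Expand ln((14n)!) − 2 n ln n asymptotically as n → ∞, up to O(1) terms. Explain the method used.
ln((14n)!) − 2 n ln n = 12 n ln n + 14(ln 14 − 1) n + (1/2) ln(2π·14n) + O(1/n)

Stirling: ln((14n)!) = 14n ln(14n) − 14n + (1/2) ln(2π·14n) + O(1/n).
Expand 14n ln(14n) = 14n (ln n + ln 14) = 14n ln n + 14n ln 14.
Subtract 2n ln n: leading term is (14 − 2) n ln n = 12 n ln n. The next term is 14n ln 14 − 14n = 14(ln 14 − 1) n. Then the (1/2) ln(2π·14n) correction.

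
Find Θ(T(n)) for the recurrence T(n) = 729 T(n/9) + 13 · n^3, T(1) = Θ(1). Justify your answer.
T(n) = Θ(n^3 log n)

log_9 729 = 3, and f(n) = 13 · n^3 = Θ(n^(log_9 729)). This is Case 2 of the master theorem: T(n) = Θ(f(n) · log n) = Θ(n^3 log n).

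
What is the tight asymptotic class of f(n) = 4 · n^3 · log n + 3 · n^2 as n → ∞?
f(n) ∈ Θ(n^3 · log n)

Compare the terms by growth order. For large n, n^a · (log n)^b dominates n^a' · (log n)^b' iff a > a', or (a = a' and b > b'). Ranking the 2 terms shows the dominant one is 4 · n^3 · log n. Hence f(n) ∈ Θ(n^3 · log n).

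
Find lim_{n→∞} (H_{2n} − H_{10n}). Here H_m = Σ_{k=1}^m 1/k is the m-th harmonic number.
lim = ln(2/10) = −ln 5

Euler-Maclaurin gives H_m = ln m + γ + 1/(2m) + O(1/m^2). The γ and O(1/m) terms cancel in the difference:
  H_{2n} − H_{10n} = ln(2n) − ln(10n) + O(1/n) = ln(2/10) + O(1/n).
Hence the limit is ln(2/10) = −ln 5.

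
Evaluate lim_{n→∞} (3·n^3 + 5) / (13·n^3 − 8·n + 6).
lim = 3/13

For large n the leading n^3 terms dominate both numerator and denominator. Dividing top and bottom by n^3, every other term tends to 0, leaving 3/13.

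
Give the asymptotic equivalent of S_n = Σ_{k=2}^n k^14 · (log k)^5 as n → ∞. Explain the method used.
S_n ~ n^15 · (log n)^5 / 15

By integral comparison, S_n = ∫_1^n x^14 · (log x)^5 dx + O(n^14 · (log n)^5). For the integral, the leading term of ∫_1^n x^14 (log x)^5 dx is n^15/15 · (log n)^5 (by repeated integration by parts; each step lowers the log-exponent and produces a relatively O(1/log n) correction). Hence S_n ~ n^15 · (log n)^5 / 15.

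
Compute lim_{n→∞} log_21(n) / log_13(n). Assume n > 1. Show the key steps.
lim = ln(13) / ln(21) = log_21(13)

Change of base: log_21(n) = ln n / ln 21 and log_13(n) = ln n / ln 13. The ratio is (ln n / ln 21) · (ln 13 / ln n) = ln 13 / ln 21, a constant independent of n. So the limit is ln 13 / ln 21 = log_21(13).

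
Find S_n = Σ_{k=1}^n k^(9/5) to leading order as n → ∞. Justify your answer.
S_n ~ (5/14) · n^(14/5)

Integral comparison: Σ_{k=1}^n k^(9/5) = ∫_0^n x^(9/5) dx + O(n^(9/5)). The integral is n^(1 + 9/5) / (1 + 9/5) = n^((9+5)/5) / ((9+5)/5) = (5/14) · n^(14/5).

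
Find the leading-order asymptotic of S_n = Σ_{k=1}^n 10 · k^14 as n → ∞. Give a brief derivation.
S_n ~ 2 · n^15 / 3

By integral comparison (Euler-Maclaurin), Σ_{k=1}^n 10 · k^14 = 10 · ∫_0^n x^14 dx + O(n^14) = 10 · n^15/15 = 2 · n^15 / 3 + O(n^14). (Equivalently, Faulhaber's formula gives the same leading term.)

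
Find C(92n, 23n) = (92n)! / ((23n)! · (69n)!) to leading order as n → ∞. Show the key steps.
C(92n, 23n) ~ (256/27)^(23n) · sqrt(2/(3π·23n))

Write N = 23n. Apply Stirling to each factorial:
  (4N)! ~ sqrt(2π·4N) · (4N/e)^(4N),
  N! ~ sqrt(2π N) · (N/e)^N,
  (3N)! ~ sqrt(2π·3N) · (3N/e)^(3N).
The exponential factors combine to (4N)^(4N) / (N^N · (3N)^(3N)) = 4^(4N)/3^(3N) = (4^4/3^3)^N = (256/27)^N.
The square-root prefactors combine to sqrt(2π·4N) / (sqrt(2π N)·sqrt(2π·3N)) = sqrt(4 / (2π·3·N)) = sqrt(2/(3π·23n)).
Substituting N = 23n: C(92n, 23n) ~ (256/27)^(23n) · sqrt(2/(3π·23n)).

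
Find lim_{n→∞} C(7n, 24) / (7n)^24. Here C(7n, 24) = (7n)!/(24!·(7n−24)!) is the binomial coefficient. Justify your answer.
lim = 1/24! = 1/620448401733239439360000

With N = 7n → ∞: C(N, 24) / N^24 = [N(N−1)…(N−23)] / (24! · N^24) = (1/24!) · 1 · (1 − 1/(7n)) · … · (1 − 23/(7n)). Each factor → 1 as N → ∞, so the limit is 1/24! = 1/620448401733239439360000.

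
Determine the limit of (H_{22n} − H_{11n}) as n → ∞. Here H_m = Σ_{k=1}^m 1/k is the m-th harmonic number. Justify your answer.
lim = ln(22/11) = ln 2

Euler-Maclaurin gives H_m = ln m + γ + 1/(2m) + O(1/m^2). The γ and O(1/m) terms cancel in the difference:
  H_{22n} − H_{11n} = ln(22n) − ln(11n) + O(1/n) = ln(22/11) + O(1/n).
Hence the limit is ln(22/11) = ln 2.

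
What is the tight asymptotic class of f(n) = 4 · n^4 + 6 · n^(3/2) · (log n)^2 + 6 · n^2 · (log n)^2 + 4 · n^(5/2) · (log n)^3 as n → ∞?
f(n) ∈ Θ(n^4)

Compare the terms by growth order. For large n, n^a · (log n)^b dominates n^a' · (log n)^b' iff a > a', or (a = a' and b > b'). Ranking the 4 terms shows the dominant one is 4 · n^4. Hence f(n) ∈ Θ(n^4).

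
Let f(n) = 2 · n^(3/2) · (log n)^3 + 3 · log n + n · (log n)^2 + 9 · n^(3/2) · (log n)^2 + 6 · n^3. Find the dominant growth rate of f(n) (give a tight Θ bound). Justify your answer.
f(n) ∈ Θ(n^3)

Compare the terms by growth order. For large n, n^a · (log n)^b dominates n^a' · (log n)^b' iff a > a', or (a = a' and b > b'). Ranking the 5 terms shows the dominant one is 6 · n^3. Hence f(n) ∈ Θ(n^3).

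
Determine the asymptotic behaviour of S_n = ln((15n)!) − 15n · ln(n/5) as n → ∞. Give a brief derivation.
S_n ~ 15n · (ln 75 − 1) + O(ln n)

Stirling: ln((15n)!) = 15n ln(15n) − 15n + O(ln n).
  S_n = 15n ln(15n) − 15n − 15n ln(n/5) + O(ln n)
      = 15n ln(15n) − 15n ln n + 15n ln 5 − 15n + O(ln n)
      = 15n ln 15 + 15n ln 5 − 15n + O(ln n)
      = 15n (ln 75 − 1) + O(ln n).
Numerically ln(75) − 1 ≈ 3.3175.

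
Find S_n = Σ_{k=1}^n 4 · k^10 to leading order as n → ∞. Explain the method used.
S_n ~ 4 · n^11 / 11

By integral comparison (Euler-Maclaurin), Σ_{k=1}^n 4 · k^10 = 4 · ∫_0^n x^10 dx + O(n^10) = 4 · n^11/11 + O(n^10). (Equivalently, Faulhaber's formula gives the same leading term.)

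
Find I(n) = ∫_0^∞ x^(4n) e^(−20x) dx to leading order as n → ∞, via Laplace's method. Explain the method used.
I(n) ~ (sqrt(2π·4n) / 20) · (4n/(20e))^(4n)

Write the integrand as exp(4n ln x − 20x) and set f(x) = 4n ln x − 20x. Then f'(x) = 4n/x − 20 = 0 at x* = 4n/20, and f''(x*) = −4n/x*^2 = −20^2/(4n). Laplace's method (interior maximum) gives
  I(n) ~ e^(f(x*)) · sqrt(2π / |f''(x*)|)
        = exp(4n ln(4n/20) − 4n) · sqrt(2π · 4n / 20^2)
        = (4n/20)^(4n) e^(−4n) · sqrt(2π·4n) / 20
        = (sqrt(2π·4n) / 20) · (4n/(20e))^(4n).
This matches Γ(4n+1)/20^(4n+1) with Stirling applied to Γ.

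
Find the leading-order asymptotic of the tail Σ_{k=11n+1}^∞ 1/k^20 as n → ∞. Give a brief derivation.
Σ_{k>11n} 1/k^20 ~ 1/(19 · (11n)^19)

Compare to the integral: ∫_{11n}^∞ x^(−20) dx = [−x^(−19)/19]_{11n}^∞ = 1/((20−1)·(11n)^19). Euler-Maclaurin then gives
  Σ_{k>11n} 1/k^20 = ∫_{11n}^∞ dx/x^20 − 1/(2·(11n)^20) + O(1/(11n)^21).
(Equivalently this is ζ(20) − Σ_{k≤11n} 1/k^20.)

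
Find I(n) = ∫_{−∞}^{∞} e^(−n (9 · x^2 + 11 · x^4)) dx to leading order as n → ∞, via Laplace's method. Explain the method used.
I(n) ~ sqrt(π/(9n))

φ(x) = 9 · x^2 + 11 · x^4 has its unique global minimum at x* = 0 (since φ'(x) = 18x + 44x^3 = 0 only at x = 0 for real x with both coefficients positive, and φ → ∞ as |x| → ∞). At x* = 0, φ(0) = 0 and φ''(0) = 18. Laplace's method then gives
  I(n) ~ sqrt(2π / (n · φ''(0))) · e^(−n φ(0)) = sqrt(2π / (18n)) = sqrt(π/(9n)).
The 11 · x^4 term contributes only at subleading order (an O(1/n) relative correction).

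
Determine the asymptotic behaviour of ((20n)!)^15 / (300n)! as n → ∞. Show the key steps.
((20n)!)^15/(300n)! ~ ((2π·20n)^(14/2) / sqrt(15)) · 15^(−15·20n)  →  0

Write N = 20n. Stirling: N! ~ sqrt(2π N)(N/e)^N and (15N)! ~ sqrt(2π·15N)·(15N/e)^(15N).
  (N!)^15/(15N)! ~ (2π N)^(15/2) (N/e)^(15N) / [sqrt(2π·15N) (15N/e)^(15N)]
     = (2π N)^(15/2) / sqrt(2π·15N) · (N/(15N))^(15N)
     = (2π N)^((15−1)/2) / sqrt(15) · 15^(−15N).
Since 15^15 > 1, the factor 15^(−15N) decays exponentially, so the ratio → 0. Substituting N = 20n gives the stated form.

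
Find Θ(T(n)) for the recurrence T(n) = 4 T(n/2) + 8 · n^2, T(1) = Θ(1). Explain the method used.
T(n) = Θ(n^2 log n)

log_2 4 = 2, and f(n) = 8 · n^2 = Θ(n^(log_2 4)). This is Case 2 of the master theorem: T(n) = Θ(f(n) · log n) = Θ(n^2 log n).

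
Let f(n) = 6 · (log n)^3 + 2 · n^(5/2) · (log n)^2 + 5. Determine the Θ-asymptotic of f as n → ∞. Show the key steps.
f(n) ∈ Θ(n^(5/2) · (log n)^2)

Compare the terms by growth order. For large n, n^a · (log n)^b dominates n^a' · (log n)^b' iff a > a', or (a = a' and b > b'). Ranking the 3 terms shows the dominant one is 2 · n^(5/2) · (log n)^2. Hence f(n) ∈ Θ(n^(5/2) · (log n)^2).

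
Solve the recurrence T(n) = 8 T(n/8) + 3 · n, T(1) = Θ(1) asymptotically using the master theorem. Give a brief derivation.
T(n) = Θ(n log n)

log_8 8 = 1, and f(n) = 3 · n = Θ(n^(log_8 8)). This is Case 2 of the master theorem: T(n) = Θ(f(n) · log n) = Θ(n log n).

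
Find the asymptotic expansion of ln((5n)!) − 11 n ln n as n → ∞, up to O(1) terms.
ln((5n)!) − 11 n ln n = −6 n ln n + 5(ln 5 − 1) n + (1/2) ln(2π·5n) + O(1/n)

Stirling: ln((5n)!) = 5n ln(5n) − 5n + (1/2) ln(2π·5n) + O(1/n).
Expand 5n ln(5n) = 5n (ln n + ln 5) = 5n ln n + 5n ln 5.
Subtract 11n ln n: leading term is (5 − 11) n ln n = −6 n ln n. The next term is 5n ln 5 − 5n = 5(ln 5 − 1) n. Then the (1/2) ln(2π·5n) correction.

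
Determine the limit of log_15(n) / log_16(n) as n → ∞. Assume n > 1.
lim = ln(16) / ln(15) = log_15(16)

Change of base: log_15(n) = ln n / ln 15 and log_16(n) = ln n / ln 16. The ratio is (ln n / ln 15) · (ln 16 / ln n) = ln 16 / ln 15, a constant independent of n. So the limit is ln 16 / ln 15 = log_15(16).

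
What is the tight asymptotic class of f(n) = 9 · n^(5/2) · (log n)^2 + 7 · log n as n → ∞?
f(n) ∈ Θ(n^(5/2) · (log n)^2)

Compare the terms by growth order. For large n, n^a · (log n)^b dominates n^a' · (log n)^b' iff a > a', or (a = a' and b > b'). Ranking the 2 terms shows the dominant one is 9 · n^(5/2) · (log n)^2. Hence f(n) ∈ Θ(n^(5/2) · (log n)^2).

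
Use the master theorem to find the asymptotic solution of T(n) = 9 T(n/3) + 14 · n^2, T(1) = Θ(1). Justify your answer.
T(n) = Θ(n^2 log n)

log_3 9 = 2, and f(n) = 14 · n^2 = Θ(n^(log_3 9)). This is Case 2 of the master theorem: T(n) = Θ(f(n) · log n) = Θ(n^2 log n).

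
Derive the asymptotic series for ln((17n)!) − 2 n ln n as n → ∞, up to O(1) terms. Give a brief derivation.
ln((17n)!) − 2 n ln n = 15 n ln n + 17(ln 17 − 1) n + (1/2) ln(2π·17n) + O(1/n)

Stirling: ln((17n)!) = 17n ln(17n) − 17n + (1/2) ln(2π·17n) + O(1/n).
Expand 17n ln(17n) = 17n (ln n + ln 17) = 17n ln n + 17n ln 17.
Subtract 2n ln n: leading term is (17 − 2) n ln n = 15 n ln n. The next term is 17n ln 17 − 17n = 17(ln 17 − 1) n. Then the (1/2) ln(2π·17n) correction.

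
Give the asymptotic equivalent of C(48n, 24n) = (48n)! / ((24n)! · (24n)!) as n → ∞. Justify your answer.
C(48n, 24n) ~ (4)^(24n) · sqrt(1/(π·24n))

Write N = 24n. Apply Stirling to each factorial:
  (2N)! ~ sqrt(2π·2N) · (2N/e)^(2N),
  N! ~ sqrt(2π N) · (N/e)^N,
  (1N)! ~ sqrt(2π·1N) · (1N/e)^(1N).
The exponential factors combine to (2N)^(2N) / (N^N · (1N)^(1N)) = 2^(2N)/1^(1N) = (2^2/1^1)^N = (4)^N.
The square-root prefactors combine to sqrt(2π·2N) / (sqrt(2π N)·sqrt(2π·1N)) = sqrt(2 / (2π·1·N)) = sqrt(1/(π·24n)).
Substituting N = 24n: C(48n, 24n) ~ (4)^(24n) · sqrt(1/(π·24n)).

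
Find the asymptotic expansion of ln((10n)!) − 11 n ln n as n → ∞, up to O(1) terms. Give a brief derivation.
ln((10n)!) − 11 n ln n = −n ln n + 10(ln 10 − 1) n + (1/2) ln(2π·10n) + O(1/n)

Stirling: ln((10n)!) = 10n ln(10n) − 10n + (1/2) ln(2π·10n) + O(1/n).
Expand 10n ln(10n) = 10n (ln n + ln 10) = 10n ln n + 10n ln 10.
Subtract 11n ln n: leading term is (10 − 11) n ln n = −n ln n. The next term is 10n ln 10 − 10n = 10(ln 10 − 1) n. Then the (1/2) ln(2π·10n) correction.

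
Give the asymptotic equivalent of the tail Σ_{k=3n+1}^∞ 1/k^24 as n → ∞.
Σ_{k>3n} 1/k^24 ~ 1/(23 · (3n)^23)

Compare to the integral: ∫_{3n}^∞ x^(−24) dx = [−x^(−23)/23]_{3n}^∞ = 1/((24−1)·(3n)^23). Euler-Maclaurin then gives
  Σ_{k>3n} 1/k^24 = ∫_{3n}^∞ dx/x^24 − 1/(2·(3n)^24) + O(1/(3n)^25).
(Equivalently this is ζ(24) − Σ_{k≤3n} 1/k^24.)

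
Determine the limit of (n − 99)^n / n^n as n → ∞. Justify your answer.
lim = e^(−99)

Rewrite as (1 − 99/n)^(n). By the standard limit (1 + x/n)^n → e^x, we have (1 − 99/n)^n → e^(−99), and raising to the 1st power gives e^(−99).
More precisely, ln[(1 − 99/n)^(n)] = n · ln(1 − 99/n) = n · (-99/n + O(1/n^2)) = -99 + O(1/n) → -99.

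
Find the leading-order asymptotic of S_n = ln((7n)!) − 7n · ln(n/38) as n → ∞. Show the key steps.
S_n ~ 7n · (ln 266 − 1) + O(ln n)

Stirling: ln((7n)!) = 7n ln(7n) − 7n + O(ln n).
  S_n = 7n ln(7n) − 7n − 7n ln(n/38) + O(ln n)
      = 7n ln(7n) − 7n ln n + 7n ln 38 − 7n + O(ln n)
      = 7n ln 7 + 7n ln 38 − 7n + O(ln n)
      = 7n (ln 266 − 1) + O(ln n).
Numerically ln(266) − 1 ≈ 4.5835.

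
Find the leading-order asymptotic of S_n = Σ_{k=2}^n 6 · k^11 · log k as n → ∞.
S_n ~ n^12 log n / 2 − n^12 / 24

By integral comparison, S_n = ∫_1^n 6 · x^11 · log x dx + O(n^11 · log n). For the integral, ∫ x^11 log x dx = n^12 log n / 12 − n^12/144 (integration by parts). Hence S_n ~ n^12 log n / 2 − n^12 / 24.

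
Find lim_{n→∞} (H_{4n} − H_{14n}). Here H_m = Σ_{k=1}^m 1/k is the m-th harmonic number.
lim = ln(4/14) = ln(2/7)

Euler-Maclaurin gives H_m = ln m + γ + 1/(2m) + O(1/m^2). The γ and O(1/m) terms cancel in the difference:
  H_{4n} − H_{14n} = ln(4n) − ln(14n) + O(1/n) = ln(4/14) + O(1/n).
Hence the limit is ln(4/14) = ln(2/7).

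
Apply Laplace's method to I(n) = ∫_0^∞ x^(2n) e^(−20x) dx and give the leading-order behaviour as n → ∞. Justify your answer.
I(n) ~ (sqrt(2π·2n) / 20) · (2n/(20e))^(2n)

Write the integrand as exp(2n ln x − 20x) and set f(x) = 2n ln x − 20x. Then f'(x) = 2n/x − 20 = 0 at x* = 2n/20, and f''(x*) = −2n/x*^2 = −20^2/(2n). Laplace's method (interior maximum) gives
  I(n) ~ e^(f(x*)) · sqrt(2π / |f''(x*)|)
        = exp(2n ln(2n/20) − 2n) · sqrt(2π · 2n / 20^2)
        = (2n/20)^(2n) e^(−2n) · sqrt(2π·2n) / 20
        = (sqrt(2π·2n) / 20) · (2n/(20e))^(2n).
This matches Γ(2n+1)/20^(2n+1) with Stirling applied to Γ.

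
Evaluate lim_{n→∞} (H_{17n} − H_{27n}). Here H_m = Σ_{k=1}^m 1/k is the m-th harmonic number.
lim = ln(17/27)

Euler-Maclaurin gives H_m = ln m + γ + 1/(2m) + O(1/m^2). The γ and O(1/m) terms cancel in the difference:
  H_{17n} − H_{27n} = ln(17n) − ln(27n) + O(1/n) = ln(17/27) + O(1/n).
Hence the limit is ln(17/27).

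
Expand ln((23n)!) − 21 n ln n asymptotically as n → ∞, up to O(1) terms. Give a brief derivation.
ln((23n)!) − 21 n ln n = 2 n ln n + 23(ln 23 − 1) n + (1/2) ln(2π·23n) + O(1/n)

Stirling: ln((23n)!) = 23n ln(23n) − 23n + (1/2) ln(2π·23n) + O(1/n).
Expand 23n ln(23n) = 23n (ln n + ln 23) = 23n ln n + 23n ln 23.
Subtract 21n ln n: leading term is (23 − 21) n ln n = 2 n ln n. The next term is 23n ln 23 − 23n = 23(ln 23 − 1) n. Then the (1/2) ln(2π·23n) correction.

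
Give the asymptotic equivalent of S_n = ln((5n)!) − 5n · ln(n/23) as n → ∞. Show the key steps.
S_n ~ 5n · (ln 115 − 1) + O(ln n)

Stirling: ln((5n)!) = 5n ln(5n) − 5n + O(ln n).
  S_n = 5n ln(5n) − 5n − 5n ln(n/23) + O(ln n)
      = 5n ln(5n) − 5n ln n + 5n ln 23 − 5n + O(ln n)
      = 5n ln 5 + 5n ln 23 − 5n + O(ln n)
      = 5n (ln 115 − 1) + O(ln n).
Numerically ln(115) − 1 ≈ 3.7449.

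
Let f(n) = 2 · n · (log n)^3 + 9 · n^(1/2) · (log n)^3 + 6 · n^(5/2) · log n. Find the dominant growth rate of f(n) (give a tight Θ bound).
f(n) ∈ Θ(n^(5/2) · log n)

Compare the terms by growth order. For large n, n^a · (log n)^b dominates n^a' · (log n)^b' iff a > a', or (a = a' and b > b'). Ranking the 3 terms shows the dominant one is 6 · n^(5/2) · log n. Hence f(n) ∈ Θ(n^(5/2) · log n).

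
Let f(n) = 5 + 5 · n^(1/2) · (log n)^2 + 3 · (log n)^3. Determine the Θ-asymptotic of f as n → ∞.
f(n) ∈ Θ(n^(1/2) · (log n)^2)

Compare the terms by growth order. For large n, n^a · (log n)^b dominates n^a' · (log n)^b' iff a > a', or (a = a' and b > b'). Ranking the 3 terms shows the dominant one is 5 · n^(1/2) · (log n)^2. Hence f(n) ∈ Θ(n^(1/2) · (log n)^2).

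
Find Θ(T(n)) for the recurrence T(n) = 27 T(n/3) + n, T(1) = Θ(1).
T(n) = Θ(n^3)

Master theorem: compare f(n) = n to n^(log_3 27) where log_3 27 = 3. Since 1 < log_3 27, we have f(n) = O(n^(log_3 27 − ε)) for some ε > 0 — Case 1. Hence T(n) = Θ(n^(log_3 27)) = Θ(n^3).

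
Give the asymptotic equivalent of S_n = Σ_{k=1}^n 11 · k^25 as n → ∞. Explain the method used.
S_n ~ 11 · n^26 / 26

By integral comparison (Euler-Maclaurin), Σ_{k=1}^n 11 · k^25 = 11 · ∫_0^n x^25 dx + O(n^25) = 11 · n^26/26 + O(n^25). (Equivalently, Faulhaber's formula gives the same leading term.)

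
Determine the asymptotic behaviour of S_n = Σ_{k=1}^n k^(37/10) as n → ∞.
S_n ~ (10/47) · n^(47/10)

Integral comparison: Σ_{k=1}^n k^(37/10) = ∫_0^n x^(37/10) dx + O(n^(37/10)). The integral is n^(1 + 37/10) / (1 + 37/10) = n^((37+10)/10) / ((37+10)/10) = (10/47) · n^(47/10).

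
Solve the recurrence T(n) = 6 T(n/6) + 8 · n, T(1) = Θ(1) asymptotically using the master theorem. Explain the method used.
T(n) = Θ(n log n)

log_6 6 = 1, and f(n) = 8 · n = Θ(n^(log_6 6)). This is Case 2 of the master theorem: T(n) = Θ(f(n) · log n) = Θ(n log n).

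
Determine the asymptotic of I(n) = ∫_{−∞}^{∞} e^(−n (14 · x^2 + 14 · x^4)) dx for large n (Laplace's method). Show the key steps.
I(n) ~ sqrt(π/(14n))

φ(x) = 14 · x^2 + 14 · x^4 has its unique global minimum at x* = 0 (since φ'(x) = 28x + 56x^3 = 0 only at x = 0 for real x with both coefficients positive, and φ → ∞ as |x| → ∞). At x* = 0, φ(0) = 0 and φ''(0) = 28. Laplace's method then gives
  I(n) ~ sqrt(2π / (n · φ''(0))) · e^(−n φ(0)) = sqrt(2π / (28n)) = sqrt(π/(14n)).
The 14 · x^4 term contributes only at subleading order (an O(1/n) relative correction).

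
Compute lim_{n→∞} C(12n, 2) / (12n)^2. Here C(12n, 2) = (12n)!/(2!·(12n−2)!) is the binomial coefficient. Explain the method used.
lim = 1/2! = 1/2

With N = 12n → ∞: C(N, 2) / N^2 = [N(N−1)…(N−1)] / (2! · N^2) = (1/2!) · 1 · (1 − 1/(12n)). Each factor → 1 as N → ∞, so the limit is 1/2! = 1/2.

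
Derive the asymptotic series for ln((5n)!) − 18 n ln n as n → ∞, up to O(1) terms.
ln((5n)!) − 18 n ln n = −13 n ln n + 5(ln 5 − 1) n + (1/2) ln(2π·5n) + O(1/n)

Stirling: ln((5n)!) = 5n ln(5n) − 5n + (1/2) ln(2π·5n) + O(1/n).
Expand 5n ln(5n) = 5n (ln n + ln 5) = 5n ln n + 5n ln 5.
Subtract 18n ln n: leading term is (5 − 18) n ln n = −13 n ln n. The next term is 5n ln 5 − 5n = 5(ln 5 − 1) n. Then the (1/2) ln(2π·5n) correction.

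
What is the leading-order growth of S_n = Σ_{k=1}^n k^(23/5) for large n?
S_n ~ (5/28) · n^(28/5)

Integral comparison: Σ_{k=1}^n k^(23/5) = ∫_0^n x^(23/5) dx + O(n^(23/5)). The integral is n^(1 + 23/5) / (1 + 23/5) = n^((23+5)/5) / ((23+5)/5) = (5/28) · n^(28/5).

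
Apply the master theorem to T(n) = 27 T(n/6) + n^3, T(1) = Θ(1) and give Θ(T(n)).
T(n) = Θ(n^3)

log_6 27 ≈ 1.839. f(n) = n^3 dominates n^(log_6 27) since 3 > 1.839, and the regularity condition a·f(n/b) = 27·(n/6)^3 = (27/216)·n^3 ≤ c·f(n) holds with c = 27/216 ≈ 0.125 < 1. So this is Case 3: T(n) = Θ(f(n)) = Θ(n^3).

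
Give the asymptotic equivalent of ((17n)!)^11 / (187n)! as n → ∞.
((17n)!)^11/(187n)! ~ ((2π·17n)^(10/2) / sqrt(11)) · 11^(−11·17n)  →  0

Write N = 17n. Stirling: N! ~ sqrt(2π N)(N/e)^N and (11N)! ~ sqrt(2π·11N)·(11N/e)^(11N).
  (N!)^11/(11N)! ~ (2π N)^(11/2) (N/e)^(11N) / [sqrt(2π·11N) (11N/e)^(11N)]
     = (2π N)^(11/2) / sqrt(2π·11N) · (N/(11N))^(11N)
     = (2π N)^((11−1)/2) / sqrt(11) · 11^(−11N).
Since 11^11 > 1, the factor 11^(−11N) decays exponentially, so the ratio → 0. Substituting N = 17n gives the stated form.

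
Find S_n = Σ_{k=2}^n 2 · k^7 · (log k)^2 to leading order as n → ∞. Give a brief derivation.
S_n ~ n^8 · (log n)^2 / 4

By integral comparison, S_n = ∫_1^n 2 · x^7 · (log x)^2 dx + O(n^7 · (log n)^2). For the integral, the leading term of ∫_1^n x^7 (log x)^2 dx is n^8/8 · (log n)^2 (by repeated integration by parts; each step lowers the log-exponent and produces a relatively O(1/log n) correction). Hence S_n ~ n^8 · (log n)^2 / 4.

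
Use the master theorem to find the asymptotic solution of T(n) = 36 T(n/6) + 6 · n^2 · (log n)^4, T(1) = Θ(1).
T(n) = Θ(n^2 · (log n)^5)

Here log_6 36 = 2 and f(n) = 6 · n^2 · (log n)^4 = Θ(n^(log_6 36) · (log n)^4). This is the extended Case 2 of the master theorem (f matches the critical exponent up to log factors), giving T(n) = Θ(n^(log_6 36) · (log n)^(4+1)) = Θ(n^2 · (log n)^5).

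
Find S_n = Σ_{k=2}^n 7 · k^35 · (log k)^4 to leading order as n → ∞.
S_n ~ 7 · n^36 · (log n)^4 / 36

By integral comparison, S_n = ∫_1^n 7 · x^35 · (log x)^4 dx + O(n^35 · (log n)^4). For the integral, the leading term of ∫_1^n x^35 (log x)^4 dx is n^36/36 · (log n)^4 (by repeated integration by parts; each step lowers the log-exponent and produces a relatively O(1/log n) correction). Hence S_n ~ 7 · n^36 · (log n)^4 / 36.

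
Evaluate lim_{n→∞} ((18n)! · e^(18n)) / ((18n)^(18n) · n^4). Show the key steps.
lim = 0

Stirling: (18n)! ~ sqrt(2π·18n) · (18n/e)^(18n). Hence
  (18n)! · e^(18n) / (18n)^(18n) ~ sqrt(2π·18n).
Dividing by n^4: sqrt(2π·18n) / n^4 = sqrt(2π·18) · n^((1−8)/2), so the expression behaves like sqrt(2π·18) · n^((1−8)/2) → 0.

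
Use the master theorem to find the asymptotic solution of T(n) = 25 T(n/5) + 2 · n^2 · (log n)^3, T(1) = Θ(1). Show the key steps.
T(n) = Θ(n^2 · (log n)^4)

Here log_5 25 = 2 and f(n) = 2 · n^2 · (log n)^3 = Θ(n^(log_5 25) · (log n)^3). This is the extended Case 2 of the master theorem (f matches the critical exponent up to log factors), giving T(n) = Θ(n^(log_5 25) · (log n)^(3+1)) = Θ(n^2 · (log n)^4).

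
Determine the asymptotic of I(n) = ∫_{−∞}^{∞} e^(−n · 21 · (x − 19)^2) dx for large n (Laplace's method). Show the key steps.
I(n) = sqrt(π/(21n))

Here φ(x) = 21 · (x − 19)^2 has its unique minimum at x* = 19 with φ(x*) = 0 and φ''(x*) = 42. Laplace's method gives
  I(n) ~ e^(−n φ(x*)) · sqrt(2π / (n · φ''(x*))) = sqrt(2π / (42n)) = sqrt(π/(21n)).
This is exact: substituting u = (x − 19)·sqrt(21n) gives I(n) = (1/sqrt(21n)) ∫_{−∞}^{∞} e^(−u^2) du = sqrt(π/(21n)).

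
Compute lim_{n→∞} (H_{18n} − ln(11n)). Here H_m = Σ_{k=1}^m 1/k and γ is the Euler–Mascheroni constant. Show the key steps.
lim = ln(18/11) + γ

By Euler-Maclaurin, H_m = ln m + γ + O(1/m). So
  H_{18n} − ln(11n) = ln(18n) + γ − ln(11n) + O(1/n)
                       = ln(18/11) + γ + O(1/n).
Hence the limit is ln(18/11) + γ.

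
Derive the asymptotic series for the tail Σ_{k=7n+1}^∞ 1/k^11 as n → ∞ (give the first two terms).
Σ_{k>7n} 1/k^11 = 1/(10 · (7n)^10) − 1/(2 · (7n)^11) + O(1/(7n)^12)

Compare to the integral: ∫_{7n}^∞ x^(−11) dx = [−x^(−10)/10]_{7n}^∞ = 1/((11−1)·(7n)^10). The Euler-Maclaurin correction adds −f(7n)/2 = −1/(2·(7n)^11). Euler-Maclaurin then gives
  Σ_{k>7n} 1/k^11 = ∫_{7n}^∞ dx/x^11 − 1/(2·(7n)^11) + O(1/(7n)^12).
(Equivalently this is ζ(11) − Σ_{k≤7n} 1/k^11.)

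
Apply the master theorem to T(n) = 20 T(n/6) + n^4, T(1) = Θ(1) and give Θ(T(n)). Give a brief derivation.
T(n) = Θ(n^4)

log_6 20 ≈ 1.672. f(n) = n^4 dominates n^(log_6 20) since 4 > 1.672, and the regularity condition a·f(n/b) = 20·(n/6)^4 = (20/1296)·n^4 ≤ c·f(n) holds with c = 20/1296 ≈ 0.0154 < 1. So this is Case 3: T(n) = Θ(f(n)) = Θ(n^4).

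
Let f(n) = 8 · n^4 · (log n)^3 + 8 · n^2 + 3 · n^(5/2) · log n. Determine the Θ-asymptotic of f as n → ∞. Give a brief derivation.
f(n) ∈ Θ(n^4 · (log n)^3)

Compare the terms by growth order. For large n, n^a · (log n)^b dominates n^a' · (log n)^b' iff a > a', or (a = a' and b > b'). Ranking the 3 terms shows the dominant one is 8 · n^4 · (log n)^3. Hence f(n) ∈ Θ(n^4 · (log n)^3).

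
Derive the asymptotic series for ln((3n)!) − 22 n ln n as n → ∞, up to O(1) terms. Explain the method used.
ln((3n)!) − 22 n ln n = −19 n ln n + 3(ln 3 − 1) n + (1/2) ln(2π·3n) + O(1/n)

Stirling: ln((3n)!) = 3n ln(3n) − 3n + (1/2) ln(2π·3n) + O(1/n).
Expand 3n ln(3n) = 3n (ln n + ln 3) = 3n ln n + 3n ln 3.
Subtract 22n ln n: leading term is (3 − 22) n ln n = −19 n ln n. The next term is 3n ln 3 − 3n = 3(ln 3 − 1) n. Then the (1/2) ln(2π·3n) correction.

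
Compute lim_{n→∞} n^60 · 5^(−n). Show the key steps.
lim = 0

Exponentials with base > 1 dominate every fixed polynomial: for any fixed c, n^c / 5^n → 0 as n → ∞ (e.g. by the ratio test, or by writing 5^n = e^(n ln 5) and noting e^(n ln 5) / n^c → ∞). Hence n^60 · 5^(−n) = n^60 / 5^n → 0.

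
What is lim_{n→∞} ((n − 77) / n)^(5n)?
lim = e^(−385)

Rewrite as (1 − 77/n)^(5n). By the standard limit (1 + x/n)^n → e^x, we have (1 − 77/n)^n → e^(−77), and raising to the 5th power gives e^(−385).
More precisely, ln[(1 − 77/n)^(5n)] = 5n · ln(1 − 77/n) = 5n · (-77/n + O(1/n^2)) = -385 + O(1/n) → -385.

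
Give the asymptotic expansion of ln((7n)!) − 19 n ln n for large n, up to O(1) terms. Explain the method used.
ln((7n)!) − 19 n ln n = −12 n ln n + 7(ln 7 − 1) n + (1/2) ln(2π·7n) + O(1/n)

Stirling: ln((7n)!) = 7n ln(7n) − 7n + (1/2) ln(2π·7n) + O(1/n).
Expand 7n ln(7n) = 7n (ln n + ln 7) = 7n ln n + 7n ln 7.
Subtract 19n ln n: leading term is (7 − 19) n ln n = −12 n ln n. The next term is 7n ln 7 − 7n = 7(ln 7 − 1) n. Then the (1/2) ln(2π·7n) correction.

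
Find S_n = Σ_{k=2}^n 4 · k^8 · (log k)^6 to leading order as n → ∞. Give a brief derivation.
S_n ~ 4 · n^9 · (log n)^6 / 9

By integral comparison, S_n = ∫_1^n 4 · x^8 · (log x)^6 dx + O(n^8 · (log n)^6). For the integral, the leading term of ∫_1^n x^8 (log x)^6 dx is n^9/9 · (log n)^6 (by repeated integration by parts; each step lowers the log-exponent and produces a relatively O(1/log n) correction). Hence S_n ~ 4 · n^9 · (log n)^6 / 9.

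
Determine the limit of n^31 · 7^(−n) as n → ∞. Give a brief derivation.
lim = 0

Exponentials with base > 1 dominate every fixed polynomial: for any fixed c, n^c / 7^n → 0 as n → ∞ (e.g. by the ratio test, or by writing 7^n = e^(n ln 7) and noting e^(n ln 7) / n^c → ∞). Hence n^31 · 7^(−n) = n^31 / 7^n → 0.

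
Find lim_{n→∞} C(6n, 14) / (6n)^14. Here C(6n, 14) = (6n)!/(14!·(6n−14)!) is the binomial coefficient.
lim = 1/14! = 1/87178291200

With N = 6n → ∞: C(N, 14) / N^14 = [N(N−1)…(N−13)] / (14! · N^14) = (1/14!) · 1 · (1 − 1/(6n)) · … · (1 − 13/(6n)). Each factor → 1 as N → ∞, so the limit is 1/14! = 1/87178291200.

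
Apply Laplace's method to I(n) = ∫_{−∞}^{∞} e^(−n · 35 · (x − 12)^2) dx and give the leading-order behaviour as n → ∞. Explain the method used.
I(n) = sqrt(π/(35n))

Here φ(x) = 35 · (x − 12)^2 has its unique minimum at x* = 12 with φ(x*) = 0 and φ''(x*) = 70. Laplace's method gives
  I(n) ~ e^(−n φ(x*)) · sqrt(2π / (n · φ''(x*))) = sqrt(2π / (70n)) = sqrt(π/(35n)).
This is exact: substituting u = (x − 12)·sqrt(35n) gives I(n) = (1/sqrt(35n)) ∫_{−∞}^{∞} e^(−u^2) du = sqrt(π/(35n)).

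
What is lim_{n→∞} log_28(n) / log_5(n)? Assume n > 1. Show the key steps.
lim = ln(5) / ln(28) = log_28(5)

Change of base: log_28(n) = ln n / ln 28 and log_5(n) = ln n / ln 5. The ratio is (ln n / ln 28) · (ln 5 / ln n) = ln 5 / ln 28, a constant independent of n. So the limit is ln 5 / ln 28 = log_28(5).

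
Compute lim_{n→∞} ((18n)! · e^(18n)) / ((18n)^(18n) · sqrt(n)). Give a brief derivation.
lim = sqrt(2π·18)

Stirling: (18n)! ~ sqrt(2π·18n) · (18n/e)^(18n). Hence
  (18n)! · e^(18n) / (18n)^(18n) ~ sqrt(2π·18n).
Dividing by sqrt(n): sqrt(2π·18n) / sqrt(n) = sqrt(2π·18) · n^((1−1)/2), so the limit is sqrt(2π·18).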